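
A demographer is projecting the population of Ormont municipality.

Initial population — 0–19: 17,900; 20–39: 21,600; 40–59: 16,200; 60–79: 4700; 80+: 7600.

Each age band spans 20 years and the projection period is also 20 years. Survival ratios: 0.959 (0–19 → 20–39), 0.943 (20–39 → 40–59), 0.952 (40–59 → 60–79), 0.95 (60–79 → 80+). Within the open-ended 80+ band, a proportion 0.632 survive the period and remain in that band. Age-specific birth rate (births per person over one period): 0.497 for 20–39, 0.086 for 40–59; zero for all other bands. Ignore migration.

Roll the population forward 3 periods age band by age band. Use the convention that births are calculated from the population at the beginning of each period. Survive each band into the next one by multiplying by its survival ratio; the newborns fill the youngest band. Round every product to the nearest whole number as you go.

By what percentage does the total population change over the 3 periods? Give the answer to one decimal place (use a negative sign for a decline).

10.0

Let group 1 be 0–19 through group 5 = 80+.
Period 1.
Births: 21600 * 0.497 = 10735 ; 16200 * 0.086 = 1393 — total 12128
Group 2: 17900 * 0.959 = 17166
Group 3: 21600 * 0.943 = 20369
Group 4: 16200 * 0.952 = 15422
Group 5: 4700 * 0.95 + 7600 * 0.632 = 4465 + 4803 = 9268
End of period: [12128, 17166, 20369, 15422, 9268]
Period 2.
Births: 17166 * 0.497 = 8532 ; 20369 * 0.086 = 1752 — total 10284
Group 2: 12128 * 0.959 = 11631
Group 3: 17166 * 0.943 = 16188
Group 4: 20369 * 0.952 = 19391
Group 5: 15422 * 0.95 + 9268 * 0.632 = 14651 + 5857 = 20508
End of period: [10284, 11631, 16188, 19391, 20508]
Period 3.
Births: 11631 * 0.497 = 5781 ; 16188 * 0.086 = 1392 — total 7173
Group 2: 10284 * 0.959 = 9862
Group 3: 11631 * 0.943 = 10968
Group 4: 16188 * 0.952 = 15411
Group 5: 19391 * 0.95 + 20508 * 0.632 = 18421 + 12961 = 31382
End of period: [7173, 9862, 10968, 15411, 31382]
Total: 68000 → 74796; change = 6796; percentage change = 10.0%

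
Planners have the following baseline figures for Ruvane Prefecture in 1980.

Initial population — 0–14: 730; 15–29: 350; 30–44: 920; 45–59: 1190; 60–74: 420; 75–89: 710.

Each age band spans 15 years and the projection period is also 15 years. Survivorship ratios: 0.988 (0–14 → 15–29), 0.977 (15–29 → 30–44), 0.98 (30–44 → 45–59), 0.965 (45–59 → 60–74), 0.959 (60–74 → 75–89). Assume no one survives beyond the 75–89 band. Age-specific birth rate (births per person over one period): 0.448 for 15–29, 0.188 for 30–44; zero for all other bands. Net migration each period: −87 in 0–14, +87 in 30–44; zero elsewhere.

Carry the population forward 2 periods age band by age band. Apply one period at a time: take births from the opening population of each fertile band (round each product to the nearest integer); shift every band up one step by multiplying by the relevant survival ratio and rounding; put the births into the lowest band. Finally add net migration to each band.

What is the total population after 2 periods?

3739

Let group 1 be 0–14 through group 6 = 75–89.
— Period 1 —
Births: 350 * 0.448 = 157 ; 920 * 0.188 = 173 ⇒ total 330
Group 2: 730 * 0.988 = 721
Group 3: 350 * 0.977 = 342
Group 4: 920 * 0.98 = 902
Group 5: 1190 * 0.965 = 1148
Group 6: 420 * 0.959 = 403
Net migration: Group 1 − 87 → 243; Group 3 + 87 → 429
Giving 243 / 721 / 429 / 902 / 1148 / 403.
— Period 2 —
Births: 721 * 0.448 = 323 ; 429 * 0.188 = 81 ⇒ total 404
Group 2: 243 * 0.988 = 240
Group 3: 721 * 0.977 = 704
Group 4: 429 * 0.98 = 420
Group 5: 902 * 0.965 = 870
Group 6: 1148 * 0.959 = 1101
Net migration: Group 1 − 87 → 317; Group 3 + 87 → 791
Giving 317 / 240 / 791 / 420 / 870 / 1101.
Total after period 2: 317 + 240 + 791 + 420 + 870 + 1101 = 3739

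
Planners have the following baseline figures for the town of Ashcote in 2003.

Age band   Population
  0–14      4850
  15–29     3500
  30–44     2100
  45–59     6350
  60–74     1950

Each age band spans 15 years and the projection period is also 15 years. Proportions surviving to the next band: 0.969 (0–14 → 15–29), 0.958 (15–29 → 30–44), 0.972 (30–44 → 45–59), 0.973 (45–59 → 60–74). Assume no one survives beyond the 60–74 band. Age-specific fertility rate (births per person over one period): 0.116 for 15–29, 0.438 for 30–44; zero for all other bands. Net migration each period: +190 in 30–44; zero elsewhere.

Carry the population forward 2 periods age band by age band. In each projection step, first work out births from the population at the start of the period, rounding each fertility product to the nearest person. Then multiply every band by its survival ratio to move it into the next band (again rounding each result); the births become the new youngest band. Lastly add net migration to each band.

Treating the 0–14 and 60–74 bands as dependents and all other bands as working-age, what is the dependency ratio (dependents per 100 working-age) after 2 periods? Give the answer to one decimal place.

(Bands numbered youngest = 1 to oldest = 5.)
Period 1.
Births: 3500 * 0.116 = 406 ; 2100 * 0.438 = 920 ⇒ total 1326
Band 2: 4850 * 0.969 = 4700
Band 3: 3500 * 0.958 = 3353
Band 4: 2100 * 0.972 = 2041
Band 5: 6350 * 0.973 = 6179
Net migration: Band 3 + 190 → 3543
→ [1326, 4700, 3543, 2041, 6179]
Period 2.
Births: 4700 * 0.116 = 545 ; 3543 * 0.438 = 1552 ⇒ total 2097
Band 2: 1326 * 0.969 = 1285
Band 3: 4700 * 0.958 = 4503
Band 4: 3543 * 0.972 = 3444
Band 5: 2041 * 0.973 = 1986
Net migration: Band 3 + 190 → 4693
→ [2097, 1285, 4693, 3444, 1986]
Dependents (band 0–14 + band 60–74) = 2097 + 1986 = 4083; working-age = 9422; ratio = 4083/9422 × 100 = 43.3

43.3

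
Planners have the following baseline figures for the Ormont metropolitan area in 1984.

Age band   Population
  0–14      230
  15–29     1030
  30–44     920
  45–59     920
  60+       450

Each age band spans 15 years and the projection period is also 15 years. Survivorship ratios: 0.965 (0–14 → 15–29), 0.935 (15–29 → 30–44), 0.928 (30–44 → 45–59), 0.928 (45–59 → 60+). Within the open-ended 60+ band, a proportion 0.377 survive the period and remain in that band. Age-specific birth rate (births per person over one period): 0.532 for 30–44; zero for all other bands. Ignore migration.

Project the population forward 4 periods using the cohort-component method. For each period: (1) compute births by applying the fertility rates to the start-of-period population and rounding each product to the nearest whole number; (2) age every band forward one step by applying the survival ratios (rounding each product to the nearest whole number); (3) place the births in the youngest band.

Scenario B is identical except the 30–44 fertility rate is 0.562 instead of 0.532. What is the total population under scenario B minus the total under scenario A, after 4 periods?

Let group 1 be 0–14 through group 5 = 60+.
[period 1]
Births: 920 × 0.532 = 489
Group 2: 230 × 0.965 = 222
Group 3: 1030 × 0.935 = 963
Group 4: 920 × 0.928 = 854
Group 5: 920 × 0.928 + 450 × 0.377 = 854 + 170 = 1024
Population now: 0–14=489, 15–29=222, 30–44=963, 45–59=854, 60+=1024
[period 2]
Births: 963 × 0.532 = 512
Group 2: 489 × 0.965 = 472
Group 3: 222 × 0.935 = 208
Group 4: 963 × 0.928 = 894
Group 5: 854 × 0.928 + 1024 × 0.377 = 793 + 386 = 1179
Population now: 0–14=512, 15–29=472, 30–44=208, 45–59=894, 60+=1179
[period 3]
Births: 208 × 0.532 = 111
Group 2: 512 × 0.965 = 494
Group 3: 472 × 0.935 = 441
Group 4: 208 × 0.928 = 193
Group 5: 894 × 0.928 + 1179 × 0.377 = 830 + 444 = 1274
Population now: 0–14=111, 15–29=494, 30–44=441, 45–59=193, 60+=1274
[period 4]
Births: 441 × 0.532 = 235
Group 2: 111 × 0.965 = 107
Group 3: 494 × 0.935 = 462
Group 4: 441 × 0.928 = 409
Group 5: 193 × 0.928 + 1274 × 0.377 = 179 + 480 = 659
Population now: 0–14=235, 15–29=107, 30–44=462, 45–59=409, 60+=659
Scenario A total after 4 periods: 1872
Scenario B projection —
[period 1]
Births: 920 × 0.562 = 517
Group 2: 230 × 0.965 = 222
Group 3: 1030 × 0.935 = 963
Group 4: 920 × 0.928 = 854
Group 5: 920 × 0.928 + 450 × 0.377 = 854 + 170 = 1024
Population now: 0–14=517, 15–29=222, 30–44=963, 45–59=854, 60+=1024
[period 2]
Births: 963 × 0.562 = 541
Group 2: 517 × 0.965 = 499
Group 3: 222 × 0.935 = 208
Group 4: 963 × 0.928 = 894
Group 5: 854 × 0.928 + 1024 × 0.377 = 793 + 386 = 1179
Population now: 0–14=541, 15–29=499, 30–44=208, 45–59=894, 60+=1179
[period 3]
Births: 208 × 0.562 = 117
Group 2: 541 × 0.965 = 522
Group 3: 499 × 0.935 = 467
Group 4: 208 × 0.928 = 193
Group 5: 894 × 0.928 + 1179 × 0.377 = 830 + 444 = 1274
Population now: 0–14=117, 15–29=522, 30–44=467, 45–59=193, 60+=1274
[period 4]
Births: 467 × 0.562 = 262
Group 2: 117 × 0.965 = 113
Group 3: 522 × 0.935 = 488
Group 4: 467 × 0.928 = 433
Group 5: 193 × 0.928 + 1274 × 0.377 = 179 + 480 = 659
Population now: 0–14=262, 15–29=113, 30–44=488, 45–59=433, 60+=659
Scenario B total after 4 periods: 1955
Difference B − A = 1955 − 1872 = 83

83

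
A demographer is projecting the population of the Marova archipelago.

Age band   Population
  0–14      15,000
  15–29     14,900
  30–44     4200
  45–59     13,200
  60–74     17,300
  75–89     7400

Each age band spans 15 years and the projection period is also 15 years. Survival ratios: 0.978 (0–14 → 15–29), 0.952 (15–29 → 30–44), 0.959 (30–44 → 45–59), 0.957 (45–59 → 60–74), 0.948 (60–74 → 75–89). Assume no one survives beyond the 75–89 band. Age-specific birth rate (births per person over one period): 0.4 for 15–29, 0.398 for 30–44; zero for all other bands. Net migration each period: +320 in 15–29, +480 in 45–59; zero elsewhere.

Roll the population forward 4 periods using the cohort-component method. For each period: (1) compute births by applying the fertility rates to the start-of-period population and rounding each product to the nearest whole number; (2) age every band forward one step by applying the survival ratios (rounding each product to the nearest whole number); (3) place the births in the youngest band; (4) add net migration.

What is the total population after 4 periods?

61613

— Period 1 —
Births: 14900 × 0.4 = 5960 ; 4200 × 0.398 = 1672 → 7632
15–29: 15000 × 0.978 = 14670
30–44: 14900 × 0.952 = 14185
45–59: 4200 × 0.959 = 4028
60–74: 13200 × 0.957 = 12632
75–89: 17300 × 0.948 = 16400
Net migration: 15–29 + 320 → 14990; 45–59 + 480 → 4508
Giving 7632 / 14990 / 14185 / 4508 / 12632 / 16400.
— Period 2 —
Births: 14990 × 0.4 = 5996 ; 14185 × 0.398 = 5646 → 11642
15–29: 7632 × 0.978 = 7464
30–44: 14990 × 0.952 = 14270
45–59: 14185 × 0.959 = 13603
60–74: 4508 × 0.957 = 4314
75–89: 12632 × 0.948 = 11975
Net migration: 15–29 + 320 → 7784; 45–59 + 480 → 14083
Giving 11642 / 7784 / 14270 / 14083 / 4314 / 11975.
— Period 3 —
Births: 7784 × 0.4 = 3114 ; 14270 × 0.398 = 5679 → 8793
15–29: 11642 × 0.978 = 11386
30–44: 7784 × 0.952 = 7410
45–59: 14270 × 0.959 = 13685
60–74: 14083 × 0.957 = 13477
75–89: 4314 × 0.948 = 4090
Net migration: 15–29 + 320 → 11706; 45–59 + 480 → 14165
Giving 8793 / 11706 / 7410 / 14165 / 13477 / 4090.
— Period 4 —
Births: 11706 × 0.4 = 4682 ; 7410 × 0.398 = 2949 → 7631
15–29: 8793 × 0.978 = 8600
30–44: 11706 × 0.952 = 11144
45–59: 7410 × 0.959 = 7106
60–74: 14165 × 0.957 = 13556
75–89: 13477 × 0.948 = 12776
Net migration: 15–29 + 320 → 8920; 45–59 + 480 → 7586
Giving 7631 / 8920 / 11144 / 7586 / 13556 / 12776.
Total after period 4: 7631 + 8920 + 11144 + 7586 + 13556 + 12776 = 61613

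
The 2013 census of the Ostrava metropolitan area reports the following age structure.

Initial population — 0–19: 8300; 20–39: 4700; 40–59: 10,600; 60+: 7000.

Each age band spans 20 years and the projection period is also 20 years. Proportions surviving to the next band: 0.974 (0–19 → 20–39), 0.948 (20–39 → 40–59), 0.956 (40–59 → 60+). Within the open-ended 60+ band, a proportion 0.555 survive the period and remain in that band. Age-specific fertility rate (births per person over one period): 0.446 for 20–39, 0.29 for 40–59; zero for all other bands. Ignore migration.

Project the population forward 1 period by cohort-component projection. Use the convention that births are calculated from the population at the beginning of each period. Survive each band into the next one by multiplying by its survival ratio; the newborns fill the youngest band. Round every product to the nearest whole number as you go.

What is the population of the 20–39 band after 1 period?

— Period 1 —
Births: 4700 × 0.446 = 2096, 10600 × 0.29 = 3074 → 5170
20–39: 8300 × 0.974 = 8084
40–59: 4700 × 0.948 = 4456
60+: 10600 × 0.956 + 7000 × 0.555 = 10134 + 3885 = 14019
Population now: 0–19=5170, 20–39=8084, 40–59=4456, 60+=14019

8084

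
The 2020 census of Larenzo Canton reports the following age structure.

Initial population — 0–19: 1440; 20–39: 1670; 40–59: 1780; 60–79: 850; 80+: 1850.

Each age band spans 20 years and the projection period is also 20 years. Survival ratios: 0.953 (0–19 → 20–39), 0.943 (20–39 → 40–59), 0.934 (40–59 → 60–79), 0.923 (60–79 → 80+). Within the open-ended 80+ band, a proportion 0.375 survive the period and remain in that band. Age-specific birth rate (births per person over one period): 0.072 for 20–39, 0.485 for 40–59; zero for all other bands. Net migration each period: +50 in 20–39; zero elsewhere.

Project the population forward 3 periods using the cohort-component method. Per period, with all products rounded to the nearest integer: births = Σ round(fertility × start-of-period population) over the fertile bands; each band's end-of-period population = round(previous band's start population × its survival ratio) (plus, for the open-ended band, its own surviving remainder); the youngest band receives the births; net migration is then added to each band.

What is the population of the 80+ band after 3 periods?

2142

Period 1.
Births: 1670 * 0.072 = 120  |  1780 * 0.485 = 863 ⇒ total 983
20–39: 1440 * 0.953 = 1372
40–59: 1670 * 0.943 = 1575
60–79: 1780 * 0.934 = 1663
80+: 850 * 0.923 + 1850 * 0.375 = 785 + 694 = 1479
Net migration: 20–39 + 50 → 1422
Giving 983 / 1422 / 1575 / 1663 / 1479.
Period 2.
Births: 1422 * 0.072 = 102  |  1575 * 0.485 = 764 ⇒ total 866
20–39: 983 * 0.953 = 937
40–59: 1422 * 0.943 = 1341
60–79: 1575 * 0.934 = 1471
80+: 1663 * 0.923 + 1479 * 0.375 = 1535 + 555 = 2090
Net migration: 20–39 + 50 → 987
Giving 866 / 987 / 1341 / 1471 / 2090.
Period 3.
Births: 987 * 0.072 = 71  |  1341 * 0.485 = 650 ⇒ total 721
20–39: 866 * 0.953 = 825
40–59: 987 * 0.943 = 931
60–79: 1341 * 0.934 = 1252
80+: 1471 * 0.923 + 2090 * 0.375 = 1358 + 784 = 2142
Net migration: 20–39 + 50 → 875
Giving 721 / 875 / 931 / 1252 / 2142.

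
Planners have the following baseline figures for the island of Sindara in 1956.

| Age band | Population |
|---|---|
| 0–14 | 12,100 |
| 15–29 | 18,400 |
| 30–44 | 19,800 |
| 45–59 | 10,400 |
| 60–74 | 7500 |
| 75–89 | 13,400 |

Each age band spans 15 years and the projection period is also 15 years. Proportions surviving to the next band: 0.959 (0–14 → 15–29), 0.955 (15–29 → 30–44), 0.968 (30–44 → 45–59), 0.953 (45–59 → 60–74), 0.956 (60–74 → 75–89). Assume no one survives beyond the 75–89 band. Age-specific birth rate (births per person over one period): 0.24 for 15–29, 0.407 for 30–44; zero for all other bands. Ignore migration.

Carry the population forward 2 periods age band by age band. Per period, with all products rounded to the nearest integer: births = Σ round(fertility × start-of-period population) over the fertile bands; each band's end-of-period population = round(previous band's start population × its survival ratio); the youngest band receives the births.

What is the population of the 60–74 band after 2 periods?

18265

Numbering the groups 1..6 from youngest to oldest:
— Period 1 —
Births: 18400 * 0.24 = 4416, 19800 * 0.407 = 8059 → total 12475
Group 2: 12100 * 0.959 = 11604
Group 3: 18400 * 0.955 = 17572
Group 4: 19800 * 0.968 = 19166
Group 5: 10400 * 0.953 = 9911
Group 6: 7500 * 0.956 = 7170
→ [12475, 11604, 17572, 19166, 9911, 7170]
— Period 2 —
Births: 11604 * 0.24 = 2785, 17572 * 0.407 = 7152 → total 9937
Group 2: 12475 * 0.959 = 11964
Group 3: 11604 * 0.955 = 11082
Group 4: 17572 * 0.968 = 17010
Group 5: 19166 * 0.953 = 18265
Group 6: 9911 * 0.956 = 9475
→ [9937, 11964, 11082, 17010, 18265, 9475]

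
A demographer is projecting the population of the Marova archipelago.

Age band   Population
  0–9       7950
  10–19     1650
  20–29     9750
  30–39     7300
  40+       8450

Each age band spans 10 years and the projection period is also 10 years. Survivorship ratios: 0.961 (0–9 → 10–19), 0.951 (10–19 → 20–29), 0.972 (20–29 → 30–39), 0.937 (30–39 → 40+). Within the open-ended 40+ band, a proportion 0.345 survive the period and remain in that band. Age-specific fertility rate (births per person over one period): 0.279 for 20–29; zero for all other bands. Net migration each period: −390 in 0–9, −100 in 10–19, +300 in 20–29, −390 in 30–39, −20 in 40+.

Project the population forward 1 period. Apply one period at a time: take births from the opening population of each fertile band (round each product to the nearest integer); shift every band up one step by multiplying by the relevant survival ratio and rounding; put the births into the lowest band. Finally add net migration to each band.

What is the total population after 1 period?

30561

Numbering the bands 1..5 from youngest to oldest:
— Period 1 —
Births: 9750 × 0.279 = 2720
Band 2: 7950 × 0.961 = 7640
Band 3: 1650 × 0.951 = 1569
Band 4: 9750 × 0.972 = 9477
Band 5: 7300 × 0.937 + 8450 × 0.345 = 6840 + 2915 = 9755
Net migration: Band 1 − 390 → 2330; Band 2 − 100 → 7540; Band 3 + 300 → 1869; Band 4 − 390 → 9087; Band 5 − 20 → 9735
→ [2330, 7540, 1869, 9087, 9735]
Total after period 1: 2330 + 7540 + 1869 + 9087 + 9735 = 30561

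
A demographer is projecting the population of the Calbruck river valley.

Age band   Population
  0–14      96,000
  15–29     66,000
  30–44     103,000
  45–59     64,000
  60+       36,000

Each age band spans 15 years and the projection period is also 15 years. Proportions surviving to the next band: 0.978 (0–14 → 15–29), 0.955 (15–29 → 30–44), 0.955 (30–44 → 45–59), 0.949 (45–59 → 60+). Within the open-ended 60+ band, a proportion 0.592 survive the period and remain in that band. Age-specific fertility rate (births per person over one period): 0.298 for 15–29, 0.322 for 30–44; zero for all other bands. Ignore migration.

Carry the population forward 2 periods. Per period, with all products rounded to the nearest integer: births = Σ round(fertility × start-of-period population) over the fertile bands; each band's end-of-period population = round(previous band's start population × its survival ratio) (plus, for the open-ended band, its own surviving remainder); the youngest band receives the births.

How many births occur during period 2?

Numbering the bands 1..5 from youngest to oldest:
— Period 1 —
Births: 66000 × 0.298 = 19668 ; 103000 × 0.322 = 33166 — total 52834
Band 2: 96000 × 0.978 = 93888
Band 3: 66000 × 0.955 = 63030
Band 4: 103000 × 0.955 = 98365
Band 5: 64000 × 0.949 + 36000 × 0.592 = 60736 + 21312 = 82048
End of period: [52834, 93888, 63030, 98365, 82048]
— Period 2 —
Births: 93888 × 0.298 = 27979 ; 63030 × 0.322 = 20296 — total 48275
Band 2: 52834 × 0.978 = 51672
Band 3: 93888 × 0.955 = 89663
Band 4: 63030 × 0.955 = 60194
Band 5: 98365 × 0.949 + 82048 × 0.592 = 93348 + 48572 = 141920
End of period: [48275, 51672, 89663, 60194, 141920]

48275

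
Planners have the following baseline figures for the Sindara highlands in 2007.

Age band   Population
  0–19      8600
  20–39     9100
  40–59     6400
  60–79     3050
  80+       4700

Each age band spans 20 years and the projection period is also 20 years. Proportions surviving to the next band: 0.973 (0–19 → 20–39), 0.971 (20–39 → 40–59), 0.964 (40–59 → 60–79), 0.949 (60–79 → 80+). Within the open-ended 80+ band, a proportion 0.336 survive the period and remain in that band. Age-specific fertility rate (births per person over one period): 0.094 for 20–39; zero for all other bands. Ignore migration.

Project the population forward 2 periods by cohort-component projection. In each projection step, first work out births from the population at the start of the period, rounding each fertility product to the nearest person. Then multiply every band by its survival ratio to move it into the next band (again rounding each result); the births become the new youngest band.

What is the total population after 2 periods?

25620

Period 1:
Births: 9100 × 0.094 = 855
20–39: 8600 × 0.973 = 8368
40–59: 9100 × 0.971 = 8836
60–79: 6400 × 0.964 = 6170
80+: 3050 × 0.949 + 4700 × 0.336 = 2894 + 1579 = 4473
Population now: 0–19=855, 20–39=8368, 40–59=8836, 60–79=6170, 80+=4473
Period 2:
Births: 8368 × 0.094 = 787
20–39: 855 × 0.973 = 832
40–59: 8368 × 0.971 = 8125
60–79: 8836 × 0.964 = 8518
80+: 6170 × 0.949 + 4473 × 0.336 = 5855 + 1503 = 7358
Population now: 0–19=787, 20–39=832, 40–59=8125, 60–79=8518, 80+=7358
Total after period 2: 787 + 832 + 8125 + 8518 + 7358 = 25620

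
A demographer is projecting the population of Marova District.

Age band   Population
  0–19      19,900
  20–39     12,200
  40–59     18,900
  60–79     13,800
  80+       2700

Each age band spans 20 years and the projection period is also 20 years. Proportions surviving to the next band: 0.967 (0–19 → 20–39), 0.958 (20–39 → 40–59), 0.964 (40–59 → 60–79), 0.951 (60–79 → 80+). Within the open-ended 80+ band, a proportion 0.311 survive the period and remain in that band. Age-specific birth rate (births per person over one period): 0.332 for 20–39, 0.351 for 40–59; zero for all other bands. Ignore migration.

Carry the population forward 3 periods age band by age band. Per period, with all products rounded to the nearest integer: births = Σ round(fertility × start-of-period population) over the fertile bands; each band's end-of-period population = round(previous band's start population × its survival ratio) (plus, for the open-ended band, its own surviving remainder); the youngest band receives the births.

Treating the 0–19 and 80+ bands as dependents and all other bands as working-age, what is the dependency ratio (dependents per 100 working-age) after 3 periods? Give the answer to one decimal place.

Let band 1 be 0–19 through band 5 = 80+.
After projecting period 1:
Births: 12200 × 0.332 = 4050  |  18900 × 0.351 = 6634 → 10684
Band 2: 19900 × 0.967 = 19243
Band 3: 12200 × 0.958 = 11688
Band 4: 18900 × 0.964 = 18220
Band 5: 13800 × 0.951 + 2700 × 0.311 = 13124 + 840 = 13964
End of period: [10684, 19243, 11688, 18220, 13964]
After projecting period 2:
Births: 19243 × 0.332 = 6389  |  11688 × 0.351 = 4102 → 10491
Band 2: 10684 × 0.967 = 10331
Band 3: 19243 × 0.958 = 18435
Band 4: 11688 × 0.964 = 11267
Band 5: 18220 × 0.951 + 13964 × 0.311 = 17327 + 4343 = 21670
End of period: [10491, 10331, 18435, 11267, 21670]
After projecting period 3:
Births: 10331 × 0.332 = 3430  |  18435 × 0.351 = 6471 → 9901
Band 2: 10491 × 0.967 = 10145
Band 3: 10331 × 0.958 = 9897
Band 4: 18435 × 0.964 = 17771
Band 5: 11267 × 0.951 + 21670 × 0.311 = 10715 + 6739 = 17454
End of period: [9901, 10145, 9897, 17771, 17454]
Dependents (band 0–19 + band 80+) = 9901 + 17454 = 27355; working-age = 37813; ratio = 27355/37813 × 100 = 72.3

72.3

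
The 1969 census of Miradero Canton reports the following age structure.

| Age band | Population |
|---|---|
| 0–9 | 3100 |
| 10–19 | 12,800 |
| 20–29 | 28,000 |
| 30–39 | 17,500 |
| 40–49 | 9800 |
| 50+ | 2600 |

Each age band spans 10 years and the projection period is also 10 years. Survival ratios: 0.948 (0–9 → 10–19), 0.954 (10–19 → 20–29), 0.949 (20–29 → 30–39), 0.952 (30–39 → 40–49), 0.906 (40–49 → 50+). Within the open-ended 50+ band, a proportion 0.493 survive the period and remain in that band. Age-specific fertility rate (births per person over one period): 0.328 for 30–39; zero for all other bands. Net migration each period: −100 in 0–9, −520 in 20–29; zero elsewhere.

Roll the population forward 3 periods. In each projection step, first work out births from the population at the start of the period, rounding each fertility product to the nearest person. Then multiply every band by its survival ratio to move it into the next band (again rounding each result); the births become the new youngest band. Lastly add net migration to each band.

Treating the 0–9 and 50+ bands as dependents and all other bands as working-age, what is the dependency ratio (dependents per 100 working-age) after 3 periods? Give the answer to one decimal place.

— Period 1 —
Births: 17500 * 0.328 = 5740
10–19: 3100 * 0.948 = 2939
20–29: 12800 * 0.954 = 12211
30–39: 28000 * 0.949 = 26572
40–49: 17500 * 0.952 = 16660
50+: 9800 * 0.906 + 2600 * 0.493 = 8879 + 1282 = 10161
Net migration: 0–9 − 100 → 5640; 20–29 − 520 → 11691
End of period: [5640, 2939, 11691, 26572, 16660, 10161]
— Period 2 —
Births: 26572 * 0.328 = 8716
10–19: 5640 * 0.948 = 5347
20–29: 2939 * 0.954 = 2804
30–39: 11691 * 0.949 = 11095
40–49: 26572 * 0.952 = 25297
50+: 16660 * 0.906 + 10161 * 0.493 = 15094 + 5009 = 20103
Net migration: 0–9 − 100 → 8616; 20–29 − 520 → 2284
End of period: [8616, 5347, 2284, 11095, 25297, 20103]
— Period 3 —
Births: 11095 * 0.328 = 3639
10–19: 8616 * 0.948 = 8168
20–29: 5347 * 0.954 = 5101
30–39: 2284 * 0.949 = 2168
40–49: 11095 * 0.952 = 10562
50+: 25297 * 0.906 + 20103 * 0.493 = 22919 + 9911 = 32830
Net migration: 0–9 − 100 → 3539; 20–29 − 520 → 4581
End of period: [3539, 8168, 4581, 2168, 10562, 32830]
Dependents (band 0–9 + band 50+) = 3539 + 32830 = 36369; working-age = 25479; ratio = 36369/25479 × 100 = 142.7

142.7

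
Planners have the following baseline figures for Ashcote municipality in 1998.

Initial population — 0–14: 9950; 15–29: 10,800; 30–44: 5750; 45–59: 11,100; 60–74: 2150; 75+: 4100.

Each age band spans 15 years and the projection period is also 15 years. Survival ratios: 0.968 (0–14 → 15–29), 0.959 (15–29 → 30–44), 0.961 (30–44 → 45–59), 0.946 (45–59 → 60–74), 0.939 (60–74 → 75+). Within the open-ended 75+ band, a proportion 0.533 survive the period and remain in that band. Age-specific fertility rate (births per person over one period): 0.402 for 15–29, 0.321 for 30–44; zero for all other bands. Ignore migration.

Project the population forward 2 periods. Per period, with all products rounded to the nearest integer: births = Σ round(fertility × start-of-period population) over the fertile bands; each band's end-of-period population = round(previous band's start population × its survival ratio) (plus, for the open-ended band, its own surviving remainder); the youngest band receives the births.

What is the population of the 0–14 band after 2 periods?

Period 1.
Births: 10800 × 0.402 = 4342, 5750 × 0.321 = 1846 → total 6188
15–29: 9950 × 0.968 = 9632
30–44: 10800 × 0.959 = 10357
45–59: 5750 × 0.961 = 5526
60–74: 11100 × 0.946 = 10501
75+: 2150 × 0.939 + 4100 × 0.533 = 2019 + 2185 = 4204
Population now: 0–14=6188, 15–29=9632, 30–44=10357, 45–59=5526, 60–74=10501, 75+=4204
Period 2.
Births: 9632 × 0.402 = 3872, 10357 × 0.321 = 3325 → total 7197
15–29: 6188 × 0.968 = 5990
30–44: 9632 × 0.959 = 9237
45–59: 10357 × 0.961 = 9953
60–74: 5526 × 0.946 = 5228
75+: 10501 × 0.939 + 4204 × 0.533 = 9860 + 2241 = 12101
Population now: 0–14=7197, 15–29=5990, 30–44=9237, 45–59=9953, 60–74=5228, 75+=12101

7197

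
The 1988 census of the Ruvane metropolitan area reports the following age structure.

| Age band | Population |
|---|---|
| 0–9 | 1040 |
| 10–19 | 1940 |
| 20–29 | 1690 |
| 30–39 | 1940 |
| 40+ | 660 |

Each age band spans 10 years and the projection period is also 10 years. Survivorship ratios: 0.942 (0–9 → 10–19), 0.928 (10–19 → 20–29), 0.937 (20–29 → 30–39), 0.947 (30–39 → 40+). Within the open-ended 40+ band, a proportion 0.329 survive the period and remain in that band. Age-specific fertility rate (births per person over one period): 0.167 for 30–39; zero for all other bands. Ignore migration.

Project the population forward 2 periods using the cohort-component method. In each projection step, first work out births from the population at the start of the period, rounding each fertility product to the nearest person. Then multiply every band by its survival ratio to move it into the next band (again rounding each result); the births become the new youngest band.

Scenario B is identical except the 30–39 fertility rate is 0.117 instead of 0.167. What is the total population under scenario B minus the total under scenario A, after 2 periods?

-171

— Period 1 —
Births: 1940 × 0.167 = 324
10–19: 1040 × 0.942 = 980
20–29: 1940 × 0.928 = 1800
30–39: 1690 × 0.937 = 1584
40+: 1940 × 0.947 + 660 × 0.329 = 1837 + 217 = 2054
Giving 324 / 980 / 1800 / 1584 / 2054.
— Period 2 —
Births: 1584 × 0.167 = 265
10–19: 324 × 0.942 = 305
20–29: 980 × 0.928 = 909
30–39: 1800 × 0.937 = 1687
40+: 1584 × 0.947 + 2054 × 0.329 = 1500 + 676 = 2176
Giving 265 / 305 / 909 / 1687 / 2176.
Scenario A total after 2 periods: 5342
Scenario B projection —
— Period 1 —
Births: 1940 × 0.117 = 227
10–19: 1040 × 0.942 = 980
20–29: 1940 × 0.928 = 1800
30–39: 1690 × 0.937 = 1584
40+: 1940 × 0.947 + 660 × 0.329 = 1837 + 217 = 2054
Giving 227 / 980 / 1800 / 1584 / 2054.
— Period 2 —
Births: 1584 × 0.117 = 185
10–19: 227 × 0.942 = 214
20–29: 980 × 0.928 = 909
30–39: 1800 × 0.937 = 1687
40+: 1584 × 0.947 + 2054 × 0.329 = 1500 + 676 = 2176
Giving 185 / 214 / 909 / 1687 / 2176.
Scenario B total after 2 periods: 5171
Difference B − A = 5171 − 5342 = -171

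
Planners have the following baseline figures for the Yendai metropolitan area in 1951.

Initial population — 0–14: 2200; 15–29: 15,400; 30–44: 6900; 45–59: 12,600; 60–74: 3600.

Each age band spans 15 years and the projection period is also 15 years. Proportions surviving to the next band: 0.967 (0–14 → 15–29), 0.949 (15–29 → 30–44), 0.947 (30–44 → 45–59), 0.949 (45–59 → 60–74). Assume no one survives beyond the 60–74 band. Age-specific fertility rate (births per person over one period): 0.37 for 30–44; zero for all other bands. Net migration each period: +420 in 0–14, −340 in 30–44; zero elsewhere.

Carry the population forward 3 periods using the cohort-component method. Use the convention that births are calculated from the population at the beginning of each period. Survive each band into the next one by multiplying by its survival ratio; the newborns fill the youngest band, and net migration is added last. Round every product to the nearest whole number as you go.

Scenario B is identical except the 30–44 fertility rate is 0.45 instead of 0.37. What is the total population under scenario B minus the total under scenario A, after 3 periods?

1746

(Bands numbered youngest = 1 to oldest = 5.)
Period 1:
Births: 6900 × 0.37 = 2553
Band 2: 2200 × 0.967 = 2127
Band 3: 15400 × 0.949 = 14615
Band 4: 6900 × 0.947 = 6534
Band 5: 12600 × 0.949 = 11957
Net migration: Band 1 + 420 → 2973; Band 3 − 340 → 14275
End of period: [2973, 2127, 14275, 6534, 11957]
Period 2:
Births: 14275 × 0.37 = 5282
Band 2: 2973 × 0.967 = 2875
Band 3: 2127 × 0.949 = 2019
Band 4: 14275 × 0.947 = 13518
Band 5: 6534 × 0.949 = 6201
Net migration: Band 1 + 420 → 5702; Band 3 − 340 → 1679
End of period: [5702, 2875, 1679, 13518, 6201]
Period 3:
Births: 1679 × 0.37 = 621
Band 2: 5702 × 0.967 = 5514
Band 3: 2875 × 0.949 = 2728
Band 4: 1679 × 0.947 = 1590
Band 5: 13518 × 0.949 = 12829
Net migration: Band 1 + 420 → 1041; Band 3 − 340 → 2388
End of period: [1041, 5514, 2388, 1590, 12829]
Scenario A total after 3 periods: 23362
Scenario B projection —
Period 1:
Births: 6900 × 0.45 = 3105
Band 2: 2200 × 0.967 = 2127
Band 3: 15400 × 0.949 = 14615
Band 4: 6900 × 0.947 = 6534
Band 5: 12600 × 0.949 = 11957
Net migration: Band 1 + 420 → 3525; Band 3 − 340 → 14275
End of period: [3525, 2127, 14275, 6534, 11957]
Period 2:
Births: 14275 × 0.45 = 6424
Band 2: 3525 × 0.967 = 3409
Band 3: 2127 × 0.949 = 2019
Band 4: 14275 × 0.947 = 13518
Band 5: 6534 × 0.949 = 6201
Net migration: Band 1 + 420 → 6844; Band 3 − 340 → 1679
End of period: [6844, 3409, 1679, 13518, 6201]
Period 3:
Births: 1679 × 0.45 = 756
Band 2: 6844 × 0.967 = 6618
Band 3: 3409 × 0.949 = 3235
Band 4: 1679 × 0.947 = 1590
Band 5: 13518 × 0.949 = 12829
Net migration: Band 1 + 420 → 1176; Band 3 − 340 → 2895
End of period: [1176, 6618, 2895, 1590, 12829]
Scenario B total after 3 periods: 25108
Difference B − A = 25108 − 23362 = 1746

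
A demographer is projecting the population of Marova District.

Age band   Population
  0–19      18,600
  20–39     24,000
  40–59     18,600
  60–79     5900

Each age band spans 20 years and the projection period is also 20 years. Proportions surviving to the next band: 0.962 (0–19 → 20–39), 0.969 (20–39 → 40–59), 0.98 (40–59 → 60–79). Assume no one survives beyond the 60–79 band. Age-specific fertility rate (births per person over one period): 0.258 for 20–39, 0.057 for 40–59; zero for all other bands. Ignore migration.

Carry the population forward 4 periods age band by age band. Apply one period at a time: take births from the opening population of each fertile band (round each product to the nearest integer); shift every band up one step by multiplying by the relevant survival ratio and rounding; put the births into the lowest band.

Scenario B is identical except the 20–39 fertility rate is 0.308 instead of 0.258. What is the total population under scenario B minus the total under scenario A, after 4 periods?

(Bands numbered youngest = 1 to oldest = 4.)
After projecting period 1:
Births: 24000 × 0.258 = 6192 ; 18600 × 0.057 = 1060 — total 7252
Band 2: 18600 × 0.962 = 17893
Band 3: 24000 × 0.969 = 23256
Band 4: 18600 × 0.98 = 18228
Population now: 0–19=7252, 20–39=17893, 40–59=23256, 60–79=18228
After projecting period 2:
Births: 17893 × 0.258 = 4616 ; 23256 × 0.057 = 1326 — total 5942
Band 2: 7252 × 0.962 = 6976
Band 3: 17893 × 0.969 = 17338
Band 4: 23256 × 0.98 = 22791
Population now: 0–19=5942, 20–39=6976, 40–59=17338, 60–79=22791
After projecting period 3:
Births: 6976 × 0.258 = 1800 ; 17338 × 0.057 = 988 — total 2788
Band 2: 5942 × 0.962 = 5716
Band 3: 6976 × 0.969 = 6760
Band 4: 17338 × 0.98 = 16991
Population now: 0–19=2788, 20–39=5716, 40–59=6760, 60–79=16991
After projecting period 4:
Births: 5716 × 0.258 = 1475 ; 6760 × 0.057 = 385 — total 1860
Band 2: 2788 × 0.962 = 2682
Band 3: 5716 × 0.969 = 5539
Band 4: 6760 × 0.98 = 6625
Population now: 0–19=1860, 20–39=2682, 40–59=5539, 60–79=6625
Scenario A total after 4 periods: 16706
Scenario B projection —
After projecting period 1:
Births: 24000 × 0.308 = 7392 ; 18600 × 0.057 = 1060 — total 8452
Band 2: 18600 × 0.962 = 17893
Band 3: 24000 × 0.969 = 23256
Band 4: 18600 × 0.98 = 18228
Population now: 0–19=8452, 20–39=17893, 40–59=23256, 60–79=18228
After projecting period 2:
Births: 17893 × 0.308 = 5511 ; 23256 × 0.057 = 1326 — total 6837
Band 2: 8452 × 0.962 = 8131
Band 3: 17893 × 0.969 = 17338
Band 4: 23256 × 0.98 = 22791
Population now: 0–19=6837, 20–39=8131, 40–59=17338, 60–79=22791
After projecting period 3:
Births: 8131 × 0.308 = 2504 ; 17338 × 0.057 = 988 — total 3492
Band 2: 6837 × 0.962 = 6577
Band 3: 8131 × 0.969 = 7879
Band 4: 17338 × 0.98 = 16991
Population now: 0–19=3492, 20–39=6577, 40–59=7879, 60–79=16991
After projecting period 4:
Births: 6577 × 0.308 = 2026 ; 7879 × 0.057 = 449 — total 2475
Band 2: 3492 × 0.962 = 3359
Band 3: 6577 × 0.969 = 6373
Band 4: 7879 × 0.98 = 7721
Population now: 0–19=2475, 20–39=3359, 40–59=6373, 60–79=7721
Scenario B total after 4 periods: 19928
Difference B − A = 19928 − 16706 = 3222

3222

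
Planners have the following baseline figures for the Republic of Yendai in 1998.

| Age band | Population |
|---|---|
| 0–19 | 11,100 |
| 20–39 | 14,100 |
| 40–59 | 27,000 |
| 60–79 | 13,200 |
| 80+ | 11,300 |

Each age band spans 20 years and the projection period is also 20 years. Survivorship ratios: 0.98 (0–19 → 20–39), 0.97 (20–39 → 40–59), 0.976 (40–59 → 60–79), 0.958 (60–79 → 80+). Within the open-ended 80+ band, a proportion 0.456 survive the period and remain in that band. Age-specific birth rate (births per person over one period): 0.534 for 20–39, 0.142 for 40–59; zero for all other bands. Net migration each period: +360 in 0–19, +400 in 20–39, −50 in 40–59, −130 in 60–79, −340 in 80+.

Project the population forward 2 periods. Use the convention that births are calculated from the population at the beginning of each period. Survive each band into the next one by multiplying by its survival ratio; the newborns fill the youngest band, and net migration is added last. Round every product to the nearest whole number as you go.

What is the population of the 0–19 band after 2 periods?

8317

Let band 1 be 0–19 through band 5 = 80+.
Period 1.
Births: 14100 * 0.534 = 7529 ; 27000 * 0.142 = 3834 → total 11363
Band 2: 11100 * 0.98 = 10878
Band 3: 14100 * 0.97 = 13677
Band 4: 27000 * 0.976 = 26352
Band 5: 13200 * 0.958 + 11300 * 0.456 = 12646 + 5153 = 17799
Net migration: Band 1 + 360 → 11723; Band 2 + 400 → 11278; Band 3 − 50 → 13627; Band 4 − 130 → 26222; Band 5 − 340 → 17459
Population now: 0–19=11723, 20–39=11278, 40–59=13627, 60–79=26222, 80+=17459
Period 2.
Births: 11278 * 0.534 = 6022 ; 13627 * 0.142 = 1935 → total 7957
Band 2: 11723 * 0.98 = 11489
Band 3: 11278 * 0.97 = 10940
Band 4: 13627 * 0.976 = 13300
Band 5: 26222 * 0.958 + 17459 * 0.456 = 25121 + 7961 = 33082
Net migration: Band 1 + 360 → 8317; Band 2 + 400 → 11889; Band 3 − 50 → 10890; Band 4 − 130 → 13170; Band 5 − 340 → 32742
Population now: 0–19=8317, 20–39=11889, 40–59=10890, 60–79=13170, 80+=32742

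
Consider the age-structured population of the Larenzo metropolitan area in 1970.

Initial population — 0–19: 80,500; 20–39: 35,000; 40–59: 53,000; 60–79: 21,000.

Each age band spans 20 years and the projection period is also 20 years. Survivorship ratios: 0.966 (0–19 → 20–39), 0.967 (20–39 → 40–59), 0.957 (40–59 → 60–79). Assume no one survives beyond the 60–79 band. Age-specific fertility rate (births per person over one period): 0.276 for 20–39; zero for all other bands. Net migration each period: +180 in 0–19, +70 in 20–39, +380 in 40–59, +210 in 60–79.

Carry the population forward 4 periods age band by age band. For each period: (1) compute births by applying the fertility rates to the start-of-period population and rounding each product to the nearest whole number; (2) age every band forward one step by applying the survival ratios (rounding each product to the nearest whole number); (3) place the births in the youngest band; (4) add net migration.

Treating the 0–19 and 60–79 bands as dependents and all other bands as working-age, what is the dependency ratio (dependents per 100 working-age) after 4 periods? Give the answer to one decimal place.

Period 1.
Births: 35000 × 0.276 = 9660
20–39: 80500 × 0.966 = 77763
40–59: 35000 × 0.967 = 33845
60–79: 53000 × 0.957 = 50721
Net migration: 0–19 + 180 → 9840; 20–39 + 70 → 77833; 40–59 + 380 → 34225; 60–79 + 210 → 50931
End of period: [9840, 77833, 34225, 50931]
Period 2.
Births: 77833 × 0.276 = 21482
20–39: 9840 × 0.966 = 9505
40–59: 77833 × 0.967 = 75265
60–79: 34225 × 0.957 = 32753
Net migration: 0–19 + 180 → 21662; 20–39 + 70 → 9575; 40–59 + 380 → 75645; 60–79 + 210 → 32963
End of period: [21662, 9575, 75645, 32963]
Period 3.
Births: 9575 × 0.276 = 2643
20–39: 21662 × 0.966 = 20925
40–59: 9575 × 0.967 = 9259
60–79: 75645 × 0.957 = 72392
Net migration: 0–19 + 180 → 2823; 20–39 + 70 → 20995; 40–59 + 380 → 9639; 60–79 + 210 → 72602
End of period: [2823, 20995, 9639, 72602]
Period 4.
Births: 20995 × 0.276 = 5795
20–39: 2823 × 0.966 = 2727
40–59: 20995 × 0.967 = 20302
60–79: 9639 × 0.957 = 9225
Net migration: 0–19 + 180 → 5975; 20–39 + 70 → 2797; 40–59 + 380 → 20682; 60–79 + 210 → 9435
End of period: [5975, 2797, 20682, 9435]
Dependents (band 0–19 + band 60–79) = 5975 + 9435 = 15410; working-age = 23479; ratio = 15410/23479 × 100 = 65.6

65.6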